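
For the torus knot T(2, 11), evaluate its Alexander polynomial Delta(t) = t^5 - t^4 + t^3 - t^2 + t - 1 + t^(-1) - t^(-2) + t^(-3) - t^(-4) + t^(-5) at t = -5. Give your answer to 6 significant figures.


Substituting t = -5 into Delta(t) = t^5 - t^4 + t^3 - t^2 + t - 1 + t^(-1) - t^(-2) + t^(-3) - t^(-4) + t^(-5):
Term values: (-3125) + (-625) + (-125) + (-25) + (-5) + (-1) + (-0.2) + (-0.04) + (-0.008) + (-0.0016) + (-0.00032)
Sum = -3906.24992
Rounded to 6 significant figures: -3906.25

-3906.25


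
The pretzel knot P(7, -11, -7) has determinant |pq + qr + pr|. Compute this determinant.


Step 1: Compute pq + qr + pr.
pq = 7*(-11) = -77
qr = (-11)*(-7) = 77
pr = 7*(-7) = -49
pq + qr + pr = -77 + 77 + (-49) = -49
Step 2: Take absolute value.
det(P(7,-11,-7)) = |-49| = 49

49


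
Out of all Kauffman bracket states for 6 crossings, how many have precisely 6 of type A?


We choose which 6 of 6 crossings get A-smoothings.
C(6, 6) = 6! / (6! * 0!)
= 1

1


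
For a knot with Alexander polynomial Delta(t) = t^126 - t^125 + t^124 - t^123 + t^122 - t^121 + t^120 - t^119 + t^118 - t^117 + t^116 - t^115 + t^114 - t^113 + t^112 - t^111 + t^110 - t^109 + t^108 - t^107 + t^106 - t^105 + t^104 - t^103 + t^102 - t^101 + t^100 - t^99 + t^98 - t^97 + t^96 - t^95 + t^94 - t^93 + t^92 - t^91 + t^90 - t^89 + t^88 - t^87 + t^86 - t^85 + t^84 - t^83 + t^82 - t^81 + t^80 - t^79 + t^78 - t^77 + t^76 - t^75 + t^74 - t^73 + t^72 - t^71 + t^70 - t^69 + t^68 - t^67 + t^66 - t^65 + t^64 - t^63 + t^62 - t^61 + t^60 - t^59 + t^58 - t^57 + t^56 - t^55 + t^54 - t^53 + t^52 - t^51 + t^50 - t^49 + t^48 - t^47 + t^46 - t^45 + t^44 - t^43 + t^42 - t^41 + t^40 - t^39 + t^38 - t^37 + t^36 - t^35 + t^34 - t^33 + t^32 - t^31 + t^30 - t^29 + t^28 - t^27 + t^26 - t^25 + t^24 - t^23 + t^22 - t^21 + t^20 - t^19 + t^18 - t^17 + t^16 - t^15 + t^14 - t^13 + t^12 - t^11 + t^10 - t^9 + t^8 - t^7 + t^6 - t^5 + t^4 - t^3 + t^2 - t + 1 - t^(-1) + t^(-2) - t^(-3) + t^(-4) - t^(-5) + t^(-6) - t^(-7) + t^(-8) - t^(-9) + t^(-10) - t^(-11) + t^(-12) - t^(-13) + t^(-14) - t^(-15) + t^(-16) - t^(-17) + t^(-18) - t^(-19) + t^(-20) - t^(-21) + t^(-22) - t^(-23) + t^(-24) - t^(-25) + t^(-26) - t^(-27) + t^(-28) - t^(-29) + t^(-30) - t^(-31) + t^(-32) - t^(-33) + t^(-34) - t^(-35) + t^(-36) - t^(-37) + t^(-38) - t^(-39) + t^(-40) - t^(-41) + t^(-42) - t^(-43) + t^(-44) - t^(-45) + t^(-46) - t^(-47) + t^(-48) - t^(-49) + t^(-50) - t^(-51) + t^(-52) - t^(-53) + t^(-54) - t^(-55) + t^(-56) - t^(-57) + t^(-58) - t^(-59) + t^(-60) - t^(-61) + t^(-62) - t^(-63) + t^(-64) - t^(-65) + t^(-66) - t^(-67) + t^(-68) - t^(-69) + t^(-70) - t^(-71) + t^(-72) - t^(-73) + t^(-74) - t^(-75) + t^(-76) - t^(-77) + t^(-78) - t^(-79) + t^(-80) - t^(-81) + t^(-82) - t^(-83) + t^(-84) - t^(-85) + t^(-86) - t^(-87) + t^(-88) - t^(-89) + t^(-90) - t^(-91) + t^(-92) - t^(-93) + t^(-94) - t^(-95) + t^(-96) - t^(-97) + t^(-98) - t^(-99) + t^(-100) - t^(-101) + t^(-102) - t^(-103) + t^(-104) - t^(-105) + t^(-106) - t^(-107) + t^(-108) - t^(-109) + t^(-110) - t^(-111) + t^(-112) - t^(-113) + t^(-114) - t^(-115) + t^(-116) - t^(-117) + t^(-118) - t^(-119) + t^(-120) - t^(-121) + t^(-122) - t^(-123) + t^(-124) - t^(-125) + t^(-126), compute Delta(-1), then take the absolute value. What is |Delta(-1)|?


Step 1: The polynomial has 253 terms with alternating signs, exponents from 126 down to -126.
Step 2: Substitute t = -1. The i-th term has coefficient (-1)^i and exponent (m-i),
  so its value is (-1)^i * (-1)^(m-i) = (-1)^m = 1 for every i.
Step 3: All 253 terms equal 1, so Delta(-1) = 253 * (1) = 253
Step 4: |Delta(-1)| = 253

253


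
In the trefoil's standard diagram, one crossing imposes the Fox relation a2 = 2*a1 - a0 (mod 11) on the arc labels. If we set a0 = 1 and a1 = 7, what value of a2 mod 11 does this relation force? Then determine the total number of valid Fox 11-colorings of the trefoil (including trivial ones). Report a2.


Step 1: Apply the given crossing relation 2*a1 - a0 - a2 = 0 (mod 11).
  a2 = 2*a1 - a0 mod 11
  a2 = 2*7 - 1 mod 11
  a2 = 14 - 1 mod 11
  a2 = 13 mod 11 = 2
Step 2: The trefoil has determinant 3.
  Number of Fox p-colorings (p prime) is p^2 if p = 3, else p.
  Since 11 does not divide 3, only trivial (constant) colorings exist.
  (So the trial a0 = 1, a1 = 7 with a0 != a1 does NOT extend to a valid coloring of the whole trefoil: the other two crossing relations require 3*(a1 - a0) = 0 (mod 11), which fails.)
  Total colorings = 11
Step 3: a2 = 2, total Fox 11-colorings = 11

2


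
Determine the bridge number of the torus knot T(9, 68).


The bridge number of T(p,q) is min(p,q).
min(9, 68) = 9

9


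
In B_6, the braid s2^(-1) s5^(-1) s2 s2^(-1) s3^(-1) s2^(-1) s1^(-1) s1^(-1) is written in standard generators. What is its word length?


The word length counts the number of generators (including inverses).
Listing each generator: s2^(-1), s5^(-1), s2, s2^(-1), s3^(-1), s2^(-1), s1^(-1), s1^(-1)
There are 8 generators in this braid word.

8


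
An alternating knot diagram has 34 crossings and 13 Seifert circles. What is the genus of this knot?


For alternating knots, g = (c - s + 1)/2.
= (34 - 13 + 1)/2
= 22/2 = 11

11


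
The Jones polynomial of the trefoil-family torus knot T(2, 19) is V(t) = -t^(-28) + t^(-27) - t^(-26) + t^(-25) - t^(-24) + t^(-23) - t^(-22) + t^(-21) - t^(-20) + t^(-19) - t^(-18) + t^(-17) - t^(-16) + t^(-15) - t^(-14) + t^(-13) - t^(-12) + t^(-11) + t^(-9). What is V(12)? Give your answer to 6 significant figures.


Substituting t = 12 into V(t) = -t^(-28) + t^(-27) - t^(-26) + t^(-25) - t^(-24) + t^(-23) - t^(-22) + t^(-21) - t^(-20) + t^(-19) - t^(-18) + t^(-17) - t^(-16) + t^(-15) - t^(-14) + t^(-13) - t^(-12) + t^(-11) + t^(-9):
  (-)t^(-28) = -6.06632e-31
  (+)t^(-27) = 7.27958e-30
  (-)t^(-26) = -8.7355e-29
  (+)t^(-25) = 1.04826e-27
  (-)t^(-24) = -1.25791e-26
  (+)t^(-23) = 1.50949e-25
  (-)t^(-22) = -1.81139e-24
  (+)t^(-21) = 2.17367e-23
  (-)t^(-20) = -2.60841e-22
  (+)t^(-19) = 3.13009e-21
  (-)t^(-18) = -3.7561e-20
  (+)t^(-17) = 4.50732e-19
  (-)t^(-16) = -5.40879e-18
  (+)t^(-15) = 6.49055e-17
  (-)t^(-14) = -7.78866e-16
  (+)t^(-13) = 9.34639e-15
  (-)t^(-12) = -1.12157e-13
  (+)t^(-11) = 1.34588e-12
  (+)t^(-9) = 1.93807e-10
Sum = (-6.06632e-31) + (7.27958e-30) + (-8.7355e-29) + (1.04826e-27) + (-1.25791e-26) + (1.50949e-25) + (-1.81139e-24) + (2.17367e-23) + (-2.60841e-22) + (3.13009e-21) + (-3.7561e-20) + (4.50732e-19) + (-5.40879e-18) + (6.49055e-17) + (-7.78866e-16) + (9.34639e-15) + (-1.12157e-13) + (1.34588e-12) + (1.93807e-10)
= 1.950490501e-10
Rounded to 6 significant figures: 1.95049e-10

1.95049e-10


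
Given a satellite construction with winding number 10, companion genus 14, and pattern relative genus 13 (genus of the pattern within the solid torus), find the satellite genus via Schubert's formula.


Schubert: g(satellite) = g_rel(pattern) + |winding| * g(companion),
where g_rel(pattern) is the genus of the pattern relative to the solid torus.
= 13 + 10 * 14
= 13 + 140 = 153

153


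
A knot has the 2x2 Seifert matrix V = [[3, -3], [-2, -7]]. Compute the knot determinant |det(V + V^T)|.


Step 1: Form V + V^T where V = [[3, -3], [-2, -7]]
  V^T = [[3, -2], [-3, -7]]
  V + V^T = [[6, -5], [-5, -14]]
Step 2: det(V + V^T) = 6*(-14) - (-5)*(-5)
  = -84 - 25 = -109
Step 3: Knot determinant = |det(V + V^T)| = |-109| = 109

109


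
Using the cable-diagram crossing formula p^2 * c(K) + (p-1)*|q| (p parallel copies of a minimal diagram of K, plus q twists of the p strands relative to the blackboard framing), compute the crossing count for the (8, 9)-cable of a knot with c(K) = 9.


Step 1: Each of the c(K) crossings of the companion diagram becomes p*p = p^2 crossings among the p parallel strands, and each of the |q| twists s_1 s_2 ... s_(p-1) adds (p-1) crossings.
  Crossings = p^2 * c(K) + (p-1)*|q|
Step 2: = 8^2 * 9 + (8-1)*9
Step 3: = 64*9 + 7*9
Step 4: = 576 + 63 = 639

639


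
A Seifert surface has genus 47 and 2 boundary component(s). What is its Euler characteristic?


chi = 2 - 2g - b
= 2 - 2*47 - 2
= 2 - 94 - 2 = -94

-94


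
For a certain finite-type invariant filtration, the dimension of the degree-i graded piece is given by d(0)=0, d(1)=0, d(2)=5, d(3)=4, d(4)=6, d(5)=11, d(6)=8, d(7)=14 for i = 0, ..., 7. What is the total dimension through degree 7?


Total dimension = d(0) + d(1) + ... + d(7)
= 0 + 0 + 5 + 4 + 6 + 11 + 8 + 14
= 48

48


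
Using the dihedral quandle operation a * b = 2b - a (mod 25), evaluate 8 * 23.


8 * 23 = 2*23 - 8 mod 25
= 46 - 8 mod 25
= 38 mod 25 = 13

13


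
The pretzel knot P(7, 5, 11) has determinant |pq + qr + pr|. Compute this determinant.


Step 1: Compute pq + qr + pr.
pq = 7*5 = 35
qr = 5*11 = 55
pr = 7*11 = 77
pq + qr + pr = 35 + 55 + 77 = 167
Step 2: Take absolute value.
det(P(7,5,11)) = |167| = 167

167


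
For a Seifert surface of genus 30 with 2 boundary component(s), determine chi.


chi = 2 - 2g - b
= 2 - 2*30 - 2
= 2 - 60 - 2 = -60

-60


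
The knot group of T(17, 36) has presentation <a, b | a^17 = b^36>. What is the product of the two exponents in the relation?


The relation is a^17 = b^36.
Product of exponents = 17 * 36
= 612

612


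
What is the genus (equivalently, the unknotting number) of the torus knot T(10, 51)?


For a torus knot T(p,q), both the unknotting number and genus equal (p-1)(q-1)/2.
= (10-1)(51-1)/2
= 9*50/2
= 450/2 = 225

225


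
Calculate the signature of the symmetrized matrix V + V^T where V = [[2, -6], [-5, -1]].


Step 1: V + V^T = [[4, -11], [-11, -2]]
Step 2: trace = 2, det = -129
Step 3: Discriminant = 2^2 - 4*(-129) = 520
Step 4: Eigenvalues: 12.4018, -10.4018
Step 5: Signature = (# positive eigenvalues) - (# negative eigenvalues) = 0

0


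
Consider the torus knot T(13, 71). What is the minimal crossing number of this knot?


For a torus knot T(p, q) with gcd(p,q)=1,
the crossing number is min(p*(q-1), q*(p-1)).
p*(q-1) = 13*70 = 910
q*(p-1) = 71*12 = 852
min(910, 852) = 852

852


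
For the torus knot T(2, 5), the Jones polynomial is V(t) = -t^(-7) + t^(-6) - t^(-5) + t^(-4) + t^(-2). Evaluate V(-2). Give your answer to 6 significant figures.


Substituting t = -2 into V(t) = -t^(-7) + t^(-6) - t^(-5) + t^(-4) + t^(-2):
  (-)t^(-7) = 0.0078125
  (+)t^(-6) = 0.015625
  (-)t^(-5) = 0.03125
  (+)t^(-4) = 0.0625
  (+)t^(-2) = 0.25
Sum = (0.0078125) + (0.015625) + (0.03125) + (0.0625) + (0.25)
= 0.3671875
Rounded to 6 significant figures: 0.367188

0.367188


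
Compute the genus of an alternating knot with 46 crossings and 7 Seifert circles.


For alternating knots, g = (c - s + 1)/2.
= (46 - 7 + 1)/2
= 40/2 = 20

20


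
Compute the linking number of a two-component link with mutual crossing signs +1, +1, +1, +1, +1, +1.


Step 1: Count positive crossings: 6
Step 2: Count negative crossings: 0
Step 3: Sum of signs = 6 - 0 = 6
Step 4: Linking number = sum/2 = 6/2 = 3

3


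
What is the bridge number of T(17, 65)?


The bridge number of T(p,q) is min(p,q).
min(17, 65) = 17

17


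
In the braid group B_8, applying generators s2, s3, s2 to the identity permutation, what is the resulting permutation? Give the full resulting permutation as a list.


Starting with identity [1, 2, 3, 4, 5, 6, 7, 8].
Apply generators in sequence:
  After s2: [1, 3, 2, 4, 5, 6, 7, 8]
  After s3: [1, 3, 4, 2, 5, 6, 7, 8]
  After s2: [1, 4, 3, 2, 5, 6, 7, 8]
Final permutation: [1, 4, 3, 2, 5, 6, 7, 8]

[1, 4, 3, 2, 5, 6, 7, 8]


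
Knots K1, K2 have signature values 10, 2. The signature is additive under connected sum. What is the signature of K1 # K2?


The signature is additive under connected sum.
signature(K1 # K2) = (10) + (2)
= 12

12


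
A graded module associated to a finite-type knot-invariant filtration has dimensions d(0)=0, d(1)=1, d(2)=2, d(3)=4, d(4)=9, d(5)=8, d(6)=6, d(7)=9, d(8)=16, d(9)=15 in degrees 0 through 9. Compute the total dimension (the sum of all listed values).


Total dimension = d(0) + d(1) + ... + d(9)
= 0 + 1 + 2 + 4 + 9 + 8 + 6 + 9 + 16 + 15
= 70

70


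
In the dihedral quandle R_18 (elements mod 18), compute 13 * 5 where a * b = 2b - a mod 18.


13 * 5 = 2*5 - 13 mod 18
= 10 - 13 mod 18
= -3 mod 18 = 15

15


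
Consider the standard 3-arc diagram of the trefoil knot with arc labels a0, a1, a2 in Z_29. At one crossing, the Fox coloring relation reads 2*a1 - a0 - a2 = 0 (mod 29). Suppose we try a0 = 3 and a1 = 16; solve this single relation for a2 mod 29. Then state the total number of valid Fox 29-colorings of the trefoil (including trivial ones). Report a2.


Step 1: Apply the given crossing relation 2*a1 - a0 - a2 = 0 (mod 29).
  a2 = 2*a1 - a0 mod 29
  a2 = 2*16 - 3 mod 29
  a2 = 32 - 3 mod 29
  a2 = 29 mod 29 = 0
Step 2: The trefoil has determinant 3.
  Number of Fox p-colorings (p prime) is p^2 if p = 3, else p.
  Since 29 does not divide 3, only trivial (constant) colorings exist.
  (So the trial a0 = 3, a1 = 16 with a0 != a1 does NOT extend to a valid coloring of the whole trefoil: the other two crossing relations require 3*(a1 - a0) = 0 (mod 29), which fails.)
  Total colorings = 29
Step 3: a2 = 0, total Fox 29-colorings = 29

0


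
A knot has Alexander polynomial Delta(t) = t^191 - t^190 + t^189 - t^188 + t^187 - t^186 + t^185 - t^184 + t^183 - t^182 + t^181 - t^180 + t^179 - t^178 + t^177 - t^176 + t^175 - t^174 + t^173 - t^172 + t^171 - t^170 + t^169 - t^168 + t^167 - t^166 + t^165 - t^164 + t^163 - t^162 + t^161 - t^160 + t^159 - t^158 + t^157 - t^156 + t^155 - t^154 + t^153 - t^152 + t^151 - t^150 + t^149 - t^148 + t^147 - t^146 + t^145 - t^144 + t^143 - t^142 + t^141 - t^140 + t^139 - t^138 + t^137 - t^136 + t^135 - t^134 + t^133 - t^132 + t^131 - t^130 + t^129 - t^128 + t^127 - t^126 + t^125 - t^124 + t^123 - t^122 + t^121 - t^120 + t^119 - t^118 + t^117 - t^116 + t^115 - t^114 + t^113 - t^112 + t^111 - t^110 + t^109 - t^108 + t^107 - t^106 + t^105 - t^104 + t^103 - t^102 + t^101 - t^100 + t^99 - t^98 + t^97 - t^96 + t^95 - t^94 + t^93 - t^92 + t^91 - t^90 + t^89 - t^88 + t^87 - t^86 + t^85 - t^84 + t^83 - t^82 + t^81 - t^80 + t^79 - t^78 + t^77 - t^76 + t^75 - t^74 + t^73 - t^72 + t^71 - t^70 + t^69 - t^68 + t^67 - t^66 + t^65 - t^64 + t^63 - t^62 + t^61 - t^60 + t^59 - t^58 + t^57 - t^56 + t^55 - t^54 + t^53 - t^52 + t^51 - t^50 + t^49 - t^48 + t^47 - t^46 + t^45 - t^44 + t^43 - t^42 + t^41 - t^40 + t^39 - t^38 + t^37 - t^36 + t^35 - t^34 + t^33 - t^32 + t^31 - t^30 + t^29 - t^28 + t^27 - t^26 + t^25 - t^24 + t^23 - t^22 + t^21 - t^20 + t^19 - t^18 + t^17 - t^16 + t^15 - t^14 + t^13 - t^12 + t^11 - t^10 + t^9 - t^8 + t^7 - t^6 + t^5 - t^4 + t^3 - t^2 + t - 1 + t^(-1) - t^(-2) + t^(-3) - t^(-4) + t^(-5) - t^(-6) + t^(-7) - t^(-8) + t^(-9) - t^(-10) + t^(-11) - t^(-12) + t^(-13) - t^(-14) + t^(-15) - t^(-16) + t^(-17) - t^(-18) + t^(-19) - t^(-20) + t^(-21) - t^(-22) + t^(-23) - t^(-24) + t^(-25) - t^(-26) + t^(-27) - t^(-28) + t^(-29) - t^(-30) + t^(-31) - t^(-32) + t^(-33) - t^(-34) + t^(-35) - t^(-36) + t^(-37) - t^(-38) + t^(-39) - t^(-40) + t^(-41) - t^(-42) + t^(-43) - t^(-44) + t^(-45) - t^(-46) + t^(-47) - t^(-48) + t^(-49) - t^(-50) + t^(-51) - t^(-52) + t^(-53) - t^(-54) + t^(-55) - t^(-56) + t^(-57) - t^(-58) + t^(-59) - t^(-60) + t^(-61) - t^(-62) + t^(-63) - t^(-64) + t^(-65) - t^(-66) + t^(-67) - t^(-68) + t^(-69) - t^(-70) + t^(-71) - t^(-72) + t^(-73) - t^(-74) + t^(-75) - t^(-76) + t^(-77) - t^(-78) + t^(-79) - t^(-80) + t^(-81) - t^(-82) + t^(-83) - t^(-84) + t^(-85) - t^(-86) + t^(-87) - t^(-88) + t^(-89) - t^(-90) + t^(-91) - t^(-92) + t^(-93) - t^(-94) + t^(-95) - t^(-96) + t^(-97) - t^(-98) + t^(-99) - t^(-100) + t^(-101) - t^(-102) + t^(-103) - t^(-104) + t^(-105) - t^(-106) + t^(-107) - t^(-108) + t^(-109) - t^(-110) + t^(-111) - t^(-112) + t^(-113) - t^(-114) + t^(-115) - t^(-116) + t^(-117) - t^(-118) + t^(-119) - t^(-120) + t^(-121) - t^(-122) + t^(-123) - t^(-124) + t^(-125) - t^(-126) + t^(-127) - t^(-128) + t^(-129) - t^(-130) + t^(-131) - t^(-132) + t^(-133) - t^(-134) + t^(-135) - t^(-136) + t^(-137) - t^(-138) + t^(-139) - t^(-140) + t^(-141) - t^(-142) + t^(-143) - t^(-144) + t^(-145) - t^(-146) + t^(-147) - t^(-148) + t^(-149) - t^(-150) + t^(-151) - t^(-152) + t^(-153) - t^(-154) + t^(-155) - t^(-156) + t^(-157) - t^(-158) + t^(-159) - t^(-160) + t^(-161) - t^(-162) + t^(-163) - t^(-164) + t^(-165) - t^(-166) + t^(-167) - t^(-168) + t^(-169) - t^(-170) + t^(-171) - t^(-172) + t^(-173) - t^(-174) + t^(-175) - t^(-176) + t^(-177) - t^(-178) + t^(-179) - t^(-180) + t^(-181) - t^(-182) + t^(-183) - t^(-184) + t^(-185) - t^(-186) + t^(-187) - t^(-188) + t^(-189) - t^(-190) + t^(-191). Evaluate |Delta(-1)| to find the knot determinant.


Step 1: The polynomial has 383 terms with alternating signs, exponents from 191 down to -191.
Step 2: Substitute t = -1. The i-th term has coefficient (-1)^i and exponent (m-i),
  so its value is (-1)^i * (-1)^(m-i) = (-1)^m = -1 for every i.
Step 3: All 383 terms equal -1, so Delta(-1) = 383 * (-1) = -383
Step 4: |Delta(-1)| = 383

383


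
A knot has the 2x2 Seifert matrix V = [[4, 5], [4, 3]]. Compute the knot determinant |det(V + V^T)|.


Step 1: Form V + V^T where V = [[4, 5], [4, 3]]
  V^T = [[4, 4], [5, 3]]
  V + V^T = [[8, 9], [9, 6]]
Step 2: det(V + V^T) = 8*6 - 9*9
  = 48 - 81 = -33
Step 3: Knot determinant = |det(V + V^T)| = |-33| = 33

33


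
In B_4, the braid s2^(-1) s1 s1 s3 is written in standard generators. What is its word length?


The word length counts the number of generators (including inverses).
Listing each generator: s2^(-1), s1, s1, s3
There are 4 generators in this braid word.

4


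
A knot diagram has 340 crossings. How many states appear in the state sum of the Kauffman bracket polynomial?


Each crossing contributes 2 choices (A-smoothing or B-smoothing).
Total states = 2^340 = 2239744742177804210557442280568444278121645497234649534899989100963791871180160945380877493271607115776

2239744742177804210557442280568444278121645497234649534899989100963791871180160945380877493271607115776


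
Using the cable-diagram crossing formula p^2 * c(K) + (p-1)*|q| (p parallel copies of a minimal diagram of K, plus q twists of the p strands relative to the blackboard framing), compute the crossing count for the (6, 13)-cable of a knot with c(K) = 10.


Step 1: Each of the c(K) crossings of the companion diagram becomes p*p = p^2 crossings among the p parallel strands, and each of the |q| twists s_1 s_2 ... s_(p-1) adds (p-1) crossings.
  Crossings = p^2 * c(K) + (p-1)*|q|
Step 2: = 6^2 * 10 + (6-1)*13
Step 3: = 36*10 + 5*13
Step 4: = 360 + 65 = 425

425


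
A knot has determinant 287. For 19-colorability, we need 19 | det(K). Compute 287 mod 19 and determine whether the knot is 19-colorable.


Step 1: A knot is p-colorable if and only if p divides its determinant.
Step 2: Compute 287 mod 19.
287 = 15 * 19 + 2
Step 3: 287 mod 19 = 2
Step 4: The knot is 19-colorable: no

2


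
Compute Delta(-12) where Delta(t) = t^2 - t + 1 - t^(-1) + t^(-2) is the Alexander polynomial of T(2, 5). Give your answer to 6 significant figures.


Substituting t = -12 into Delta(t) = t^2 - t + 1 - t^(-1) + t^(-2):
Term values: (144) + (12) + (1) + (0.0833333) + (0.00694444)
Sum = 157.0902778
Rounded to 6 significant figures: 157.09

157.09


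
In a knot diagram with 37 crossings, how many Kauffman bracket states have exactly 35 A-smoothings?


We choose which 35 of 37 crossings get A-smoothings.
C(37, 35) = 37! / (35! * 2!)
= 666

666


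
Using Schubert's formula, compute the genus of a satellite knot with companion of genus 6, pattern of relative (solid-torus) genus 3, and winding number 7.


Schubert: g(satellite) = g_rel(pattern) + |winding| * g(companion),
where g_rel(pattern) is the genus of the pattern relative to the solid torus.
= 3 + 7 * 6
= 3 + 42 = 45

45


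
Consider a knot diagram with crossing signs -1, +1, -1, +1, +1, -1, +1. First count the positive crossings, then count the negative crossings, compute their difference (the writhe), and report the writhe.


Step 1: Count positive crossings (+1).
Positive crossings: 4
Step 2: Count negative crossings (-1).
Negative crossings: 3
Step 3: Writhe = (positive) - (negative)
w = 4 - 3 = 1
Step 4: |w| = 1, and w is positive

1


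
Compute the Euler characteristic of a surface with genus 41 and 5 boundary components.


chi = 2 - 2g - b
= 2 - 2*41 - 5
= 2 - 82 - 5 = -85

-85


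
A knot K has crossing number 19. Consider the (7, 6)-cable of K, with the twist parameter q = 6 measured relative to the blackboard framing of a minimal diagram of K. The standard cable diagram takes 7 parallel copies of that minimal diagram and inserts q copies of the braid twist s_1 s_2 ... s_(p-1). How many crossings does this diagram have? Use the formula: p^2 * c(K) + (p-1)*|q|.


Step 1: Each of the c(K) crossings of the companion diagram becomes p*p = p^2 crossings among the p parallel strands, and each of the |q| twists s_1 s_2 ... s_(p-1) adds (p-1) crossings.
  Crossings = p^2 * c(K) + (p-1)*|q|
Step 2: = 7^2 * 19 + (7-1)*6
Step 3: = 49*19 + 6*6
Step 4: = 931 + 36 = 967

967


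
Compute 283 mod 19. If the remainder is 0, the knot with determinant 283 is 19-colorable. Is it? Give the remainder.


Step 1: A knot is p-colorable if and only if p divides its determinant.
Step 2: Compute 283 mod 19.
283 = 14 * 19 + 17
Step 3: 283 mod 19 = 17
Step 4: The knot is 19-colorable: no

17


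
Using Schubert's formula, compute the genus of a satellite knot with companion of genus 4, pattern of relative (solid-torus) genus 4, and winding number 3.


Schubert: g(satellite) = g_rel(pattern) + |winding| * g(companion),
where g_rel(pattern) is the genus of the pattern relative to the solid torus.
= 4 + 3 * 4
= 4 + 12 = 16

16


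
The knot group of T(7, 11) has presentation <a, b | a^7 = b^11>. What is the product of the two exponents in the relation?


The relation is a^7 = b^11.
Product of exponents = 7 * 11
= 77

77


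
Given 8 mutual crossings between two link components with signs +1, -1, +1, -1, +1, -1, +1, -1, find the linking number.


Step 1: Count positive crossings: 4
Step 2: Count negative crossings: 4
Step 3: Sum of signs = 4 - 4 = 0
Step 4: Linking number = sum/2 = 0/2 = 0

0


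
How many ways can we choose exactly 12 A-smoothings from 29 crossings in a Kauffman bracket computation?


We choose which 12 of 29 crossings get A-smoothings.
C(29, 12) = 29! / (12! * 17!)
= 51895935

51895935


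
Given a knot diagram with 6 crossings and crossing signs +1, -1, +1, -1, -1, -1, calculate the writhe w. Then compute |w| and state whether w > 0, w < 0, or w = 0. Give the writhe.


Step 1: Count positive crossings (+1).
Positive crossings: 2
Step 2: Count negative crossings (-1).
Negative crossings: 4
Step 3: Writhe = (positive) - (negative)
w = 2 - 4 = -2
Step 4: |w| = 2, and w is negative

-2


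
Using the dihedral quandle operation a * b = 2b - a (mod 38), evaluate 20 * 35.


20 * 35 = 2*35 - 20 mod 38
= 70 - 20 mod 38
= 50 mod 38 = 12

12


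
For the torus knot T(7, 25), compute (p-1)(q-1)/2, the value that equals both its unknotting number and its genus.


For a torus knot T(p,q), both the unknotting number and genus equal (p-1)(q-1)/2.
= (7-1)(25-1)/2
= 6*24/2
= 144/2 = 72

72


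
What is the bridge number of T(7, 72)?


The bridge number of T(p,q) is min(p,q).
min(7, 72) = 7

7


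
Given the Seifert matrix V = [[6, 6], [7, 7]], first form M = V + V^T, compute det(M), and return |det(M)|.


Step 1: Form V + V^T where V = [[6, 6], [7, 7]]
  V^T = [[6, 7], [6, 7]]
  V + V^T = [[12, 13], [13, 14]]
Step 2: det(V + V^T) = 12*14 - 13*13
  = 168 - 169 = -1
Step 3: Knot determinant = |det(V + V^T)| = |-1| = 1

1


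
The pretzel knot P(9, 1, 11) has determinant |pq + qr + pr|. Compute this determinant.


Step 1: Compute pq + qr + pr.
pq = 9*1 = 9
qr = 1*11 = 11
pr = 9*11 = 99
pq + qr + pr = 9 + 11 + 99 = 119
Step 2: Take absolute value.
det(P(9,1,11)) = |119| = 119

119


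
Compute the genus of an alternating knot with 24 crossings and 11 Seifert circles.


For alternating knots, g = (c - s + 1)/2.
= (24 - 11 + 1)/2
= 14/2 = 7

7


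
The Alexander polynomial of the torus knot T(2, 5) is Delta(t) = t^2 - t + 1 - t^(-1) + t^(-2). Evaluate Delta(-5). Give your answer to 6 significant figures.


Substituting t = -5 into Delta(t) = t^2 - t + 1 - t^(-1) + t^(-2):
Term values: (25) + (5) + (1) + (0.2) + (0.04)
Sum = 31.24
Rounded to 6 significant figures: 31.24

31.24


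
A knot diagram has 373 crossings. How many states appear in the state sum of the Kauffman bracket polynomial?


Each crossing contributes 2 choices (A-smoothing or B-smoothing).
Total states = 2^373 = 19239260838083241802870625048898248928261591440656956380834127638791856333738872368854622194768025215237611323392

19239260838083241802870625048898248928261591440656956380834127638791856333738872368854622194768025215237611323392


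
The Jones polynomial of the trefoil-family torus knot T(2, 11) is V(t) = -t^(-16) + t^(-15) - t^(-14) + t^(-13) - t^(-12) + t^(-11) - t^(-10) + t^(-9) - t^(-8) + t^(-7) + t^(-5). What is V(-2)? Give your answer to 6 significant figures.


Substituting t = -2 into V(t) = -t^(-16) + t^(-15) - t^(-14) + t^(-13) - t^(-12) + t^(-11) - t^(-10) + t^(-9) - t^(-8) + t^(-7) + t^(-5):
  (-)t^(-16) = -1.52588e-05
  (+)t^(-15) = -3.05176e-05
  (-)t^(-14) = -6.10352e-05
  (+)t^(-13) = -0.00012207
  (-)t^(-12) = -0.000244141
  (+)t^(-11) = -0.000488281
  (-)t^(-10) = -0.000976562
  (+)t^(-9) = -0.00195312
  (-)t^(-8) = -0.00390625
  (+)t^(-7) = -0.0078125
  (+)t^(-5) = -0.03125
Sum = (-1.52588e-05) + (-3.05176e-05) + (-6.10352e-05) + (-0.00012207) + (-0.000244141) + (-0.000488281) + (-0.000976562) + (-0.00195312) + (-0.00390625) + (-0.0078125) + (-0.03125)
= -0.04685974121
Rounded to 6 significant figures: -0.0468597

-0.0468597


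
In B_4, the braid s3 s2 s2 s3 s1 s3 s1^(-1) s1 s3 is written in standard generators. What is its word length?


The word length counts the number of generators (including inverses).
Listing each generator: s3, s2, s2, s3, s1, s3, s1^(-1), s1, s3
There are 9 generators in this braid word.

9


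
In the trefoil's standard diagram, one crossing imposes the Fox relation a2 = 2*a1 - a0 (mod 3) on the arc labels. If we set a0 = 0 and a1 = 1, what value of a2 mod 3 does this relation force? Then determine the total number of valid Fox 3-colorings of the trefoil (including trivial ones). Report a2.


Step 1: Apply the given crossing relation 2*a1 - a0 - a2 = 0 (mod 3).
  a2 = 2*a1 - a0 mod 3
  a2 = 2*1 - 0 mod 3
  a2 = 2 - 0 mod 3
  a2 = 2 mod 3 = 2
Step 2: The trefoil has determinant 3.
  Number of Fox p-colorings (p prime) is p^2 if p = 3, else p.
  Since p = 3 divides det = 3, the trefoil is 3-colorable.
  (Indeed for p = 3 any choice of a0, a1 extends to a valid coloring; the trial (a0, a1, a2) = (0, 1, 2) satisfies all three crossing relations.)
  Total colorings = 3^2 = 9
Step 3: a2 = 2, total Fox 3-colorings = 9

2


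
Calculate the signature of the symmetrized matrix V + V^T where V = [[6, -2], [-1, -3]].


Step 1: V + V^T = [[12, -3], [-3, -6]]
Step 2: trace = 6, det = -81
Step 3: Discriminant = 6^2 - 4*(-81) = 360
Step 4: Eigenvalues: 12.4868, -6.48683
Step 5: Signature = (# positive eigenvalues) - (# negative eigenvalues) = 0

0


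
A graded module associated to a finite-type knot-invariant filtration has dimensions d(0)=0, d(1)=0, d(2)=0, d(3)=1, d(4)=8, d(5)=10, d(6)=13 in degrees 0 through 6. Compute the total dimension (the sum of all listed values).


Total dimension = d(0) + d(1) + ... + d(6)
= 0 + 0 + 0 + 1 + 8 + 10 + 13
= 32

32


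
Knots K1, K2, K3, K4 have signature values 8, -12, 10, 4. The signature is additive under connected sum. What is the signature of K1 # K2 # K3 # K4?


The signature is additive under connected sum.
signature(K1 # K2 # K3 # K4) = (8) + (-12) + (10) + (4)
= 10

10


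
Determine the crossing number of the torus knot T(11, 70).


For a torus knot T(p, q) with gcd(p,q)=1,
the crossing number is min(p*(q-1), q*(p-1)).
p*(q-1) = 11*69 = 759
q*(p-1) = 70*10 = 700
min(759, 700) = 700

700


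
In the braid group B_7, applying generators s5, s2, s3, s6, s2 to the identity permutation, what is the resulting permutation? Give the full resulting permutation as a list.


Starting with identity [1, 2, 3, 4, 5, 6, 7].
Apply generators in sequence:
  After s5: [1, 2, 3, 4, 6, 5, 7]
  After s2: [1, 3, 2, 4, 6, 5, 7]
  After s3: [1, 3, 4, 2, 6, 5, 7]
  After s6: [1, 3, 4, 2, 6, 7, 5]
  After s2: [1, 4, 3, 2, 6, 7, 5]
Final permutation: [1, 4, 3, 2, 6, 7, 5]

[1, 4, 3, 2, 6, 7, 5]


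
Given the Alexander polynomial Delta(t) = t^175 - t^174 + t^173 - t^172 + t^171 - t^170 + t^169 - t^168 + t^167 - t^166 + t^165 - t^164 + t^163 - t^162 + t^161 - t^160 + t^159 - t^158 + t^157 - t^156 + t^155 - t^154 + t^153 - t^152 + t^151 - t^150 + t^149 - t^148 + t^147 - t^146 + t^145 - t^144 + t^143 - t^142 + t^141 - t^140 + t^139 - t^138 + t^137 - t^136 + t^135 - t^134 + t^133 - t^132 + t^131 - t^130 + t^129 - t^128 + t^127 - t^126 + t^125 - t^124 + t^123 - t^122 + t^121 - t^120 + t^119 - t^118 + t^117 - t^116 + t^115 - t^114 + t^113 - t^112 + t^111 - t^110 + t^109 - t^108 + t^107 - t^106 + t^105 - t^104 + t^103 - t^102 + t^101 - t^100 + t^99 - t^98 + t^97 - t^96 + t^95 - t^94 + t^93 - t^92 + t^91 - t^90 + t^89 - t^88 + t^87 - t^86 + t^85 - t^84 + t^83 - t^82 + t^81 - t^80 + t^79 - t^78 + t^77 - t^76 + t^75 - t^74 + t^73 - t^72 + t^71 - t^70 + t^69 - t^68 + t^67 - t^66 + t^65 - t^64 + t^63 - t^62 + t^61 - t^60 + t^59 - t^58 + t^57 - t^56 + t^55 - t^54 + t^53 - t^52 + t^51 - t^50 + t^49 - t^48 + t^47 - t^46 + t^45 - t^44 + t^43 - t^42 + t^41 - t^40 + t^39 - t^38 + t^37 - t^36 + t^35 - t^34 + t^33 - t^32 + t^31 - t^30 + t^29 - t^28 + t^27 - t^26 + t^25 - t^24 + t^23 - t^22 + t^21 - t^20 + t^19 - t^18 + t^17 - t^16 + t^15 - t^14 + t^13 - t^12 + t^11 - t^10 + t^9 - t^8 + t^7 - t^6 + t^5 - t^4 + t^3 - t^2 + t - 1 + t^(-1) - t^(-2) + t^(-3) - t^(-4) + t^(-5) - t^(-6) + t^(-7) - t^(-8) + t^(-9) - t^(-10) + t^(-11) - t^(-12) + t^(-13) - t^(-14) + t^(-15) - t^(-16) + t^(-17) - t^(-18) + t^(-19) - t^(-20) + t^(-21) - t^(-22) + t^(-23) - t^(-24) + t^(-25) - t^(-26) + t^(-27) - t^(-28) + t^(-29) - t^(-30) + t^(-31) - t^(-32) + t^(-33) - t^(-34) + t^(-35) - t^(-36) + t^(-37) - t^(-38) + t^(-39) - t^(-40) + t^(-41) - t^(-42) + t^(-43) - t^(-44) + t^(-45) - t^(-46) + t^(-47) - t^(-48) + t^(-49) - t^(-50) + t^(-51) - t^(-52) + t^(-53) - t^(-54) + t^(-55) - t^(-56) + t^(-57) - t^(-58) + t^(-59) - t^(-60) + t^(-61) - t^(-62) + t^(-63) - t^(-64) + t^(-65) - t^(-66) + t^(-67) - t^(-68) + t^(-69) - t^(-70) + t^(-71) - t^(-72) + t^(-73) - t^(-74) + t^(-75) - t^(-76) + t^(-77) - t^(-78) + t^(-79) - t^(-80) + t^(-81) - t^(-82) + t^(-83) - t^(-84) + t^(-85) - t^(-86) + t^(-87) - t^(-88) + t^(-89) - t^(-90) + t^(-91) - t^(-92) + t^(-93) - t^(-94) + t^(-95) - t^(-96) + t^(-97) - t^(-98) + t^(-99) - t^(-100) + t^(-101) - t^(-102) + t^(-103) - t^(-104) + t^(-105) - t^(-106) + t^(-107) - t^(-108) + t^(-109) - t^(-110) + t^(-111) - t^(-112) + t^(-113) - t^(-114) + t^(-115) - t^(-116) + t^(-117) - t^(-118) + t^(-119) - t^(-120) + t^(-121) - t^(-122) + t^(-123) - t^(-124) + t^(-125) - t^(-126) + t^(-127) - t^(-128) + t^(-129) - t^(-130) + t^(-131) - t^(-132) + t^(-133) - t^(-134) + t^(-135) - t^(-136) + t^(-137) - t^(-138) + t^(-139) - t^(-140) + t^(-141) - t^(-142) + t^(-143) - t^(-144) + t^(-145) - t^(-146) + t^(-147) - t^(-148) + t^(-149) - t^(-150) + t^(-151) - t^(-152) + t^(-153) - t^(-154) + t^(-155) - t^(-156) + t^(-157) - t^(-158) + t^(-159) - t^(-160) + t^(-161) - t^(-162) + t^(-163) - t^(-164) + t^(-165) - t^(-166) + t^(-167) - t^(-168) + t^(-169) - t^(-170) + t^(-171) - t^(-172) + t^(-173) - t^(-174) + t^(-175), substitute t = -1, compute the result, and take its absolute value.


Step 1: The polynomial has 351 terms with alternating signs, exponents from 175 down to -175.
Step 2: Substitute t = -1. The i-th term has coefficient (-1)^i and exponent (m-i),
  so its value is (-1)^i * (-1)^(m-i) = (-1)^m = -1 for every i.
Step 3: All 351 terms equal -1, so Delta(-1) = 351 * (-1) = -351
Step 4: |Delta(-1)| = 351

351


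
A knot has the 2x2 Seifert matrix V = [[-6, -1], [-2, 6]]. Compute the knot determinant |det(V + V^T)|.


Step 1: Form V + V^T where V = [[-6, -1], [-2, 6]]
  V^T = [[-6, -2], [-1, 6]]
  V + V^T = [[-12, -3], [-3, 12]]
Step 2: det(V + V^T) = (-12)*12 - (-3)*(-3)
  = -144 - 9 = -153
Step 3: Knot determinant = |det(V + V^T)| = |-153| = 153

153


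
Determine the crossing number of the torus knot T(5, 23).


For a torus knot T(p, q) with gcd(p,q)=1,
the crossing number is min(p*(q-1), q*(p-1)).
p*(q-1) = 5*22 = 110
q*(p-1) = 23*4 = 92
min(110, 92) = 92

92


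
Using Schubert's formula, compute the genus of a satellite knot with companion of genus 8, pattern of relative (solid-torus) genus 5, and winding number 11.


Schubert: g(satellite) = g_rel(pattern) + |winding| * g(companion),
where g_rel(pattern) is the genus of the pattern relative to the solid torus.
= 5 + 11 * 8
= 5 + 88 = 93

93


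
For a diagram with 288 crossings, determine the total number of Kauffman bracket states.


Each crossing contributes 2 choices (A-smoothing or B-smoothing).
Total states = 2^288 = 497323236409786642155382248146820840100456150797347717440463976893159497012533375533056

497323236409786642155382248146820840100456150797347717440463976893159497012533375533056


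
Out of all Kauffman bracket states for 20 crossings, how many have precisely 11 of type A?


We choose which 11 of 20 crossings get A-smoothings.
C(20, 11) = 20! / (11! * 9!)
= 167960

167960


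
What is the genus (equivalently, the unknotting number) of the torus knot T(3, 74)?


For a torus knot T(p,q), both the unknotting number and genus equal (p-1)(q-1)/2.
= (3-1)(74-1)/2
= 2*73/2
= 146/2 = 73

73


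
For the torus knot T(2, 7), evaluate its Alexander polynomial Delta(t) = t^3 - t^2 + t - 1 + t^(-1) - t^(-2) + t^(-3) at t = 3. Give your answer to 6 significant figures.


Substituting t = 3 into Delta(t) = t^3 - t^2 + t - 1 + t^(-1) - t^(-2) + t^(-3):
Term values: (27) + (-9) + (3) + (-1) + (0.333333) + (-0.111111) + (0.037037)
Sum = 20.25925926
Rounded to 6 significant figures: 20.2593

20.2593


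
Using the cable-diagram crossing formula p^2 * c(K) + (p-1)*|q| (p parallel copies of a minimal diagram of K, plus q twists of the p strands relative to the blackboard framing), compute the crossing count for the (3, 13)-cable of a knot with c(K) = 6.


Step 1: Each of the c(K) crossings of the companion diagram becomes p*p = p^2 crossings among the p parallel strands, and each of the |q| twists s_1 s_2 ... s_(p-1) adds (p-1) crossings.
  Crossings = p^2 * c(K) + (p-1)*|q|
Step 2: = 3^2 * 6 + (3-1)*13
Step 3: = 9*6 + 2*13
Step 4: = 54 + 26 = 80

80


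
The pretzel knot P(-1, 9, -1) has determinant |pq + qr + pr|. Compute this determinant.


Step 1: Compute pq + qr + pr.
pq = (-1)*9 = -9
qr = 9*(-1) = -9
pr = (-1)*(-1) = 1
pq + qr + pr = -9 + (-9) + 1 = -17
Step 2: Take absolute value.
det(P(-1,9,-1)) = |-17| = 17

17


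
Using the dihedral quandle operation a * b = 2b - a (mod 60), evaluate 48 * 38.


48 * 38 = 2*38 - 48 mod 60
= 76 - 48 mod 60
= 28 mod 60 = 28

28


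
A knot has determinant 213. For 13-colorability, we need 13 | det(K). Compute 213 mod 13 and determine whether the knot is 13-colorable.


Step 1: A knot is p-colorable if and only if p divides its determinant.
Step 2: Compute 213 mod 13.
213 = 16 * 13 + 5
Step 3: 213 mod 13 = 5
Step 4: The knot is 13-colorable: no

5


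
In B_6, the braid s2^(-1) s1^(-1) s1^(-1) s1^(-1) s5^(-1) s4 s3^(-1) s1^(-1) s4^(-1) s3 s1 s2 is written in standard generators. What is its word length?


The word length counts the number of generators (including inverses).
Listing each generator: s2^(-1), s1^(-1), s1^(-1), s1^(-1), s5^(-1), s4, s3^(-1), s1^(-1), s4^(-1), s3, s1, s2
There are 12 generators in this braid word.

12


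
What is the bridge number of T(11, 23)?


The bridge number of T(p,q) is min(p,q).
min(11, 23) = 11

11


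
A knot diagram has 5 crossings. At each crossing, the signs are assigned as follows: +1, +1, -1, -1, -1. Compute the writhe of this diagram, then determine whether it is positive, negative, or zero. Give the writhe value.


Step 1: Count positive crossings (+1).
Positive crossings: 2
Step 2: Count negative crossings (-1).
Negative crossings: 3
Step 3: Writhe = (positive) - (negative)
w = 2 - 3 = -1
Step 4: |w| = 1, and w is negative

-1


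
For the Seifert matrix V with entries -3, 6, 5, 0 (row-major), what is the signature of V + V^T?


Step 1: V + V^T = [[-6, 11], [11, 0]]
Step 2: trace = -6, det = -121
Step 3: Discriminant = (-6)^2 - 4*(-121) = 520
Step 4: Eigenvalues: 8.40175, -14.4018
Step 5: Signature = (# positive eigenvalues) - (# negative eigenvalues) = 0

0


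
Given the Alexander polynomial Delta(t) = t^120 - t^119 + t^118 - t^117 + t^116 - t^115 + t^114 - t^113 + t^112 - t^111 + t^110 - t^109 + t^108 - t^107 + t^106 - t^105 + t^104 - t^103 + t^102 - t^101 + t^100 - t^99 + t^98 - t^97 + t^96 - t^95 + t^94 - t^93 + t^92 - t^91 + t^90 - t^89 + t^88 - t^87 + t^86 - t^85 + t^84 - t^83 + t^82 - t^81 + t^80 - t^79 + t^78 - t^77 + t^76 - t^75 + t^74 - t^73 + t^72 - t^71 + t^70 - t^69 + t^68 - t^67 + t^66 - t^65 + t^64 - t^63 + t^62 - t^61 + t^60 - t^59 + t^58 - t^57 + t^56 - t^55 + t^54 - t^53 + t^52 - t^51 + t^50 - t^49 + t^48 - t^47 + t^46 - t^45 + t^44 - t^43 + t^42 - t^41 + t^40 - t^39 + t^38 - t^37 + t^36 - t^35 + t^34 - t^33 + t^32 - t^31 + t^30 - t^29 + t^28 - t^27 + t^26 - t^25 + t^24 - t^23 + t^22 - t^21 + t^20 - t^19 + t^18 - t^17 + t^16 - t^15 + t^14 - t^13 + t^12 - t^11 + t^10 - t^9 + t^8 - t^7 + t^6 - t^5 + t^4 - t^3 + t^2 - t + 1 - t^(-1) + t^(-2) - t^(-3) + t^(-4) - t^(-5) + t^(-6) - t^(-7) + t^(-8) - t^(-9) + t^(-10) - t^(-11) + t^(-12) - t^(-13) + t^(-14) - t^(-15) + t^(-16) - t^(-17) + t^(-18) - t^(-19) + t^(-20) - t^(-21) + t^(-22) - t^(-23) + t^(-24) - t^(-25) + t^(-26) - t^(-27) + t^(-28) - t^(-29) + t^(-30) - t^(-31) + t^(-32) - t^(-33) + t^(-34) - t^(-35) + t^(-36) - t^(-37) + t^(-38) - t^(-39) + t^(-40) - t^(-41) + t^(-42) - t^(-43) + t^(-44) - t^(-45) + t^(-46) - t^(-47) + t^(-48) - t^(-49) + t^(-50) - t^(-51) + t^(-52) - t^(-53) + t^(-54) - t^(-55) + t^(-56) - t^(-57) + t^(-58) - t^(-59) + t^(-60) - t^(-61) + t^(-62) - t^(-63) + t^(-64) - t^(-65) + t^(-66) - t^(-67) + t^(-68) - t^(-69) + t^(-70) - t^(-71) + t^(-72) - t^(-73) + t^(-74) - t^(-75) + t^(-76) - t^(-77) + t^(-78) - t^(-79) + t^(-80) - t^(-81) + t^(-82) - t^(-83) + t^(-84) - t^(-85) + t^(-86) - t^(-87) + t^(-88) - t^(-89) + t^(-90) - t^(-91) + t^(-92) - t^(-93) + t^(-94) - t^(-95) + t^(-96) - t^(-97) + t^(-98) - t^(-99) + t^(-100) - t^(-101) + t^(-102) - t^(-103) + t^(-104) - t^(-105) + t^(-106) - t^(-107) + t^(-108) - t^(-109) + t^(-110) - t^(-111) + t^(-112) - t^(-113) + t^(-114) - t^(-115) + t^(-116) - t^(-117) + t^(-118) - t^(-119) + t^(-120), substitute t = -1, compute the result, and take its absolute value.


Step 1: The polynomial has 241 terms with alternating signs, exponents from 120 down to -120.
Step 2: Substitute t = -1. The i-th term has coefficient (-1)^i and exponent (m-i),
  so its value is (-1)^i * (-1)^(m-i) = (-1)^m = 1 for every i.
Step 3: All 241 terms equal 1, so Delta(-1) = 241 * (1) = 241
Step 4: |Delta(-1)| = 241

241


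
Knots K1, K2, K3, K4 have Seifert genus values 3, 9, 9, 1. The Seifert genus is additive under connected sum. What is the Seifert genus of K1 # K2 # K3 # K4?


The Seifert genus is additive under connected sum.
Seifert genus(K1 # K2 # K3 # K4) = (3) + (9) + (9) + (1)
= 22

22


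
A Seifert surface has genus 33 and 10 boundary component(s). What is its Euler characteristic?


chi = 2 - 2g - b
= 2 - 2*33 - 10
= 2 - 66 - 10 = -74

-74


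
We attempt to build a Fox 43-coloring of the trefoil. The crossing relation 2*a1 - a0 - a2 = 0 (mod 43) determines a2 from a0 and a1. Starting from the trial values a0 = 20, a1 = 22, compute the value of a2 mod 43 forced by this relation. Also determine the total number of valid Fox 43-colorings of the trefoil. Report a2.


Step 1: Apply the given crossing relation 2*a1 - a0 - a2 = 0 (mod 43).
  a2 = 2*a1 - a0 mod 43
  a2 = 2*22 - 20 mod 43
  a2 = 44 - 20 mod 43
  a2 = 24 mod 43 = 24
Step 2: The trefoil has determinant 3.
  Number of Fox p-colorings (p prime) is p^2 if p = 3, else p.
  Since 43 does not divide 3, only trivial (constant) colorings exist.
  (So the trial a0 = 20, a1 = 22 with a0 != a1 does NOT extend to a valid coloring of the whole trefoil: the other two crossing relations require 3*(a1 - a0) = 0 (mod 43), which fails.)
  Total colorings = 43
Step 3: a2 = 24, total Fox 43-colorings = 43

24
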